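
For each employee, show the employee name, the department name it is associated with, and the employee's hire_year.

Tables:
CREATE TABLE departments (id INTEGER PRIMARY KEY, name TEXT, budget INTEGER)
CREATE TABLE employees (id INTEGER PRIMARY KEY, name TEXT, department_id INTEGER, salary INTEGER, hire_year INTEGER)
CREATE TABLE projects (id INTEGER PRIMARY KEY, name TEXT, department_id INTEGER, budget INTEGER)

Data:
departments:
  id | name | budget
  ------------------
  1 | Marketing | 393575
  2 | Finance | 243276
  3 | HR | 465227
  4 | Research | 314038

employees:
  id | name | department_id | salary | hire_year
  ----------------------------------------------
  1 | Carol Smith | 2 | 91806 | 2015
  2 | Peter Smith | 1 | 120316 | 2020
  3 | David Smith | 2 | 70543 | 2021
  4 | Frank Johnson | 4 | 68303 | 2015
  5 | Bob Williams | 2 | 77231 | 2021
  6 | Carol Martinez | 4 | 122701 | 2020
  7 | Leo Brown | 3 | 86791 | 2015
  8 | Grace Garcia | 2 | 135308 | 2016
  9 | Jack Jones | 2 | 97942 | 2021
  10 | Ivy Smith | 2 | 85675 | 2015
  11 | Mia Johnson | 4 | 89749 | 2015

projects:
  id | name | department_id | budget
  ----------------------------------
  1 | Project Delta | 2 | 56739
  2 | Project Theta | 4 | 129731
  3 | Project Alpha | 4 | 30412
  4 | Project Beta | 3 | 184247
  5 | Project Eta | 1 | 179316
SELECT c.name, p.name AS department, c.hire_year FROM employees c JOIN departments p ON c.department_id = p.id

Execution result:
name | department | hire_year
Carol Smith | Finance | 2015
Peter Smith | Marketing | 2020
David Smith | Finance | 2021
Frank Johnson | Research | 2015
Bob Williams | Finance | 2021
Carol Martinez | Research | 2020
Leo Brown | HR | 2015
Grace Garcia | Finance | 2016
Jack Jones | Finance | 2021
Ivy Smith | Finance | 2015
Mia Johnson | Research | 2015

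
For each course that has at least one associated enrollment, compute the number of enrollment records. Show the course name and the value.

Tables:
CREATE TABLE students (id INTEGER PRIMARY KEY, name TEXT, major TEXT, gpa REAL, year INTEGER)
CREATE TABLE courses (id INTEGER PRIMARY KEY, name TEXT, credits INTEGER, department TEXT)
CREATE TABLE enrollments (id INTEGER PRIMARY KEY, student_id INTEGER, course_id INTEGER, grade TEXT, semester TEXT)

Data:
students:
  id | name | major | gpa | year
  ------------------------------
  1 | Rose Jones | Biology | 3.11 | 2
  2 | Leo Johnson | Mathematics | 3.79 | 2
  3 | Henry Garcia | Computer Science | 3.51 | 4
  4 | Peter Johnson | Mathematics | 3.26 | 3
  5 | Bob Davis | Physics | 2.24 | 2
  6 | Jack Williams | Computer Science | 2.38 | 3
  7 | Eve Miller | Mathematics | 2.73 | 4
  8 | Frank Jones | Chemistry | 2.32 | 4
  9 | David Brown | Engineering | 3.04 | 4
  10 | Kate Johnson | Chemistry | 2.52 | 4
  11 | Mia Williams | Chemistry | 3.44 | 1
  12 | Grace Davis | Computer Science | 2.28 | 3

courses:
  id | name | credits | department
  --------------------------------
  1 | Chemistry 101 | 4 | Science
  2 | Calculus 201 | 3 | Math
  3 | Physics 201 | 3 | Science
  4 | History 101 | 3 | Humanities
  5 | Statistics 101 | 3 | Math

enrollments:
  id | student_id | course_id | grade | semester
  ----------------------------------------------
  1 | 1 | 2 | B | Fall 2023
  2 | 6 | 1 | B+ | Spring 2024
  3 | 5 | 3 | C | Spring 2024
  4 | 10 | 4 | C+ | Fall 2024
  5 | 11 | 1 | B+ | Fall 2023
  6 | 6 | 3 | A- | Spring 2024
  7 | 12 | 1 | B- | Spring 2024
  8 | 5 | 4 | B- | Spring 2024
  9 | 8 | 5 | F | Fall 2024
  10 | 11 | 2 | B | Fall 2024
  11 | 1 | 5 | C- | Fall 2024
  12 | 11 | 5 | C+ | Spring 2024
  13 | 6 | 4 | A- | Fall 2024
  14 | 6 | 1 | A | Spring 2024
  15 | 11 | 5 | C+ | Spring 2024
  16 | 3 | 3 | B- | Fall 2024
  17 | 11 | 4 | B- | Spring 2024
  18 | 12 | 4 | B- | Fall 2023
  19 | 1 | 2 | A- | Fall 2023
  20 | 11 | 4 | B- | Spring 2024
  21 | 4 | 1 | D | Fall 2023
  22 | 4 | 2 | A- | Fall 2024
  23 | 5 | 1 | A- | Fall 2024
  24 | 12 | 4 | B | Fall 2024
SELECT p.name, COUNT(*) AS n FROM enrollments c JOIN courses p ON c.course_id = p.id GROUP BY p.id, p.name

Execution result:
name | n
Chemistry 101 | 6
Calculus 201 | 4
Physics 201 | 3
History 101 | 7
Statistics 101 | 4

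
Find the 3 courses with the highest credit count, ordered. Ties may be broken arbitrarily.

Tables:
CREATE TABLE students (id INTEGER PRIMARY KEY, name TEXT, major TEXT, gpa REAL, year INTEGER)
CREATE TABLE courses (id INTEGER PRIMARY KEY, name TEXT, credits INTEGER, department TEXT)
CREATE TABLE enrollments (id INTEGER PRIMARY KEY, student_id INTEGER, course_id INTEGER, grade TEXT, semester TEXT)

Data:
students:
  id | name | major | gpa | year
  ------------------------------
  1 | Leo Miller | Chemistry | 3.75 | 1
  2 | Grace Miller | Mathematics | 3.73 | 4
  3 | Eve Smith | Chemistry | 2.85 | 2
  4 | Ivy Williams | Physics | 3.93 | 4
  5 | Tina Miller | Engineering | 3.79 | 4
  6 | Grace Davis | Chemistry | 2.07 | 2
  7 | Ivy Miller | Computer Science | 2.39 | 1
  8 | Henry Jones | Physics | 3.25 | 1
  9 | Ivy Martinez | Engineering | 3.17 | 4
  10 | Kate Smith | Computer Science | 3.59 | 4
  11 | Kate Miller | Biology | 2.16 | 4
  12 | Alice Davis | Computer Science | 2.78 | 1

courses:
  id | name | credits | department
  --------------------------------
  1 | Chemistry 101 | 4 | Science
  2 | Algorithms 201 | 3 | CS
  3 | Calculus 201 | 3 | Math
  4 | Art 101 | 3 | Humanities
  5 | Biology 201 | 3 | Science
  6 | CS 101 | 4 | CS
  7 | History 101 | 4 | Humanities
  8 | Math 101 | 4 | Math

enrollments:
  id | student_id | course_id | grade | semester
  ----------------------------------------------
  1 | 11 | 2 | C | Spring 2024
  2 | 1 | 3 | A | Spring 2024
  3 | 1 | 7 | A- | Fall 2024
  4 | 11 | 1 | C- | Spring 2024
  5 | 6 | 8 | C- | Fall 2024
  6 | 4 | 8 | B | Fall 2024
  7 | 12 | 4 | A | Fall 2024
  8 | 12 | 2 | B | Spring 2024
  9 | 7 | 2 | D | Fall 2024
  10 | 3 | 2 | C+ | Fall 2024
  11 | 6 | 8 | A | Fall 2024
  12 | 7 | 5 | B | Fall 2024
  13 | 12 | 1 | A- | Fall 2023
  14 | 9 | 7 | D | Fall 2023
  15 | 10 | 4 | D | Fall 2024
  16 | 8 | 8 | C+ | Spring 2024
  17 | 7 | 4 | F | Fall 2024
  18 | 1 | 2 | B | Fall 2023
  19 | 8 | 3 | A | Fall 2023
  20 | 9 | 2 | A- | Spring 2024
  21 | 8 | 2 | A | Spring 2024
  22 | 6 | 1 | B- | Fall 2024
SELECT name, credits FROM courses ORDER BY credits DESC LIMIT 3

Execution result:
name | credits
Chemistry 101 | 4
CS 101 | 4
History 101 | 4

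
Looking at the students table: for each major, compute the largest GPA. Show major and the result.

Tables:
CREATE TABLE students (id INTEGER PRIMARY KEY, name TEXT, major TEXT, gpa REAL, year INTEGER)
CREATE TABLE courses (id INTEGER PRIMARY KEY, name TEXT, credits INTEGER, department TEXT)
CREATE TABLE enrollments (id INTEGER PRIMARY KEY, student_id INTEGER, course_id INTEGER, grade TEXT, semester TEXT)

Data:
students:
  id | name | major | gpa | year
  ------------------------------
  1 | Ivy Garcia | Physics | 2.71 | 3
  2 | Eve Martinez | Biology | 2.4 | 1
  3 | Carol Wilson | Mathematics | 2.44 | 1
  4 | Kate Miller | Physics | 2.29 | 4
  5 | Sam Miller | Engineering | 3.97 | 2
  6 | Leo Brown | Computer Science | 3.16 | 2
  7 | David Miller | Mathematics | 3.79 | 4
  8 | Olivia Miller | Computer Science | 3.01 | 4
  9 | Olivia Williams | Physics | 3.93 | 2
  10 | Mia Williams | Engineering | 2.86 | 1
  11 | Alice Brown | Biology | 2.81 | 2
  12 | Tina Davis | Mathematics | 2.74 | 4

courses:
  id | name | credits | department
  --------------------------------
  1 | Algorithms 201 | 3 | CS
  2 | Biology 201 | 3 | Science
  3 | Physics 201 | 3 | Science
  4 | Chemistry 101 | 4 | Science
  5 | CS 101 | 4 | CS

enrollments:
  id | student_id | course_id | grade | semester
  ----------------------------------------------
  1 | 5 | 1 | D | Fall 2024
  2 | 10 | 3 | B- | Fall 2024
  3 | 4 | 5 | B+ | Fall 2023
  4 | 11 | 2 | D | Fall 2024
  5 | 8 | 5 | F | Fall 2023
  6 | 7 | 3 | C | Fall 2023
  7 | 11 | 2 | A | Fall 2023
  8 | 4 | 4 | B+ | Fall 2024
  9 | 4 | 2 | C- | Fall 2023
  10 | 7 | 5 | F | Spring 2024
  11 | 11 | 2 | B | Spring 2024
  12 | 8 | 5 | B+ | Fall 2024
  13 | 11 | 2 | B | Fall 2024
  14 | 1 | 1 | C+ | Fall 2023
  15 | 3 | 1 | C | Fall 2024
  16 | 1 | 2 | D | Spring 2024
SELECT major, MAX(gpa) AS max_gpa FROM students GROUP BY major

Execution result:
major | max_gpa
Biology | 2.81
Computer Science | 3.16
Engineering | 3.97
Mathematics | 3.79
Physics | 3.93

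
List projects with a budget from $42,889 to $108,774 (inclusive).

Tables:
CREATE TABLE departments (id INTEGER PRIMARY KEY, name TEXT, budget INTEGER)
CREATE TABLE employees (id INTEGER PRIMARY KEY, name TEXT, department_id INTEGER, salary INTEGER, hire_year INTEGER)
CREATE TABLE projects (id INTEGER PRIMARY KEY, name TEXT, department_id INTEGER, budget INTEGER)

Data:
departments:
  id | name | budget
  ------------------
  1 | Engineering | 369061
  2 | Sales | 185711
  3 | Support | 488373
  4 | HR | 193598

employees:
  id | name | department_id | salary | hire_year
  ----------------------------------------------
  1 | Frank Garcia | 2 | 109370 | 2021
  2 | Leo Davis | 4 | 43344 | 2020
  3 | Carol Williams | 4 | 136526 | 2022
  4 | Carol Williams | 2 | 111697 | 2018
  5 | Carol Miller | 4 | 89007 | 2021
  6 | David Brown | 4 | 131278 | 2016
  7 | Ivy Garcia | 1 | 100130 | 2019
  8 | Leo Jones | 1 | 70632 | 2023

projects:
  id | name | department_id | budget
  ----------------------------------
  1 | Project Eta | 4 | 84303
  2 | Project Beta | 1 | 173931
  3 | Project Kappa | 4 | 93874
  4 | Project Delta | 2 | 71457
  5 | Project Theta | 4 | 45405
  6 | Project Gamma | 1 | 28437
SELECT name, budget FROM projects WHERE budget BETWEEN 42889 AND 108774

Execution result:
name | budget
Project Eta | 84303
Project Kappa | 93874
Project Delta | 71457
Project Theta | 45405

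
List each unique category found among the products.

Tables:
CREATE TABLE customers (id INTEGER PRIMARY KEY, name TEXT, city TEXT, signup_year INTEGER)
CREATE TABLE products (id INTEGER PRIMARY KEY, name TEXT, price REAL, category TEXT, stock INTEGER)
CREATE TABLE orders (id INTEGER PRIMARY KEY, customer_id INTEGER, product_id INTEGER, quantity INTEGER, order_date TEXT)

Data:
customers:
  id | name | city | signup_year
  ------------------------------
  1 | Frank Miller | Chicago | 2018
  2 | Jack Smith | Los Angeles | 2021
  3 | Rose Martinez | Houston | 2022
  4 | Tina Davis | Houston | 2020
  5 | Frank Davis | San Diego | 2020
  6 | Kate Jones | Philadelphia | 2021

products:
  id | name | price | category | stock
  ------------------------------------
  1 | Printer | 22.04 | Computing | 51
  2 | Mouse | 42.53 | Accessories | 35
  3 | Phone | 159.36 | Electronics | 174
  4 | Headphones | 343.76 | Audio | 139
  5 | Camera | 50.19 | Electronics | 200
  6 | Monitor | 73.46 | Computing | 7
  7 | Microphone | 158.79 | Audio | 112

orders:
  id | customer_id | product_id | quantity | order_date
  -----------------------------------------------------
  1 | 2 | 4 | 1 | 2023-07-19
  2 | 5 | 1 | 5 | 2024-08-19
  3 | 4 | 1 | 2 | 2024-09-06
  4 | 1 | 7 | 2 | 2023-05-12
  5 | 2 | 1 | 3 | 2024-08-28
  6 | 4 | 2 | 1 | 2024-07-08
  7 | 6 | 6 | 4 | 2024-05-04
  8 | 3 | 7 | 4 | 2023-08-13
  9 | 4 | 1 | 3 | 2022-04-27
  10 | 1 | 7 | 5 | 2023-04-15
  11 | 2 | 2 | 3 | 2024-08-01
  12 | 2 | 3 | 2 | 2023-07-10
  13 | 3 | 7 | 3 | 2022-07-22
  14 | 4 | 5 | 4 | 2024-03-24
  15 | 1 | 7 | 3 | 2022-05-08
SELECT DISTINCT category FROM products

Execution result:
category
Computing
Accessories
Electronics
Audio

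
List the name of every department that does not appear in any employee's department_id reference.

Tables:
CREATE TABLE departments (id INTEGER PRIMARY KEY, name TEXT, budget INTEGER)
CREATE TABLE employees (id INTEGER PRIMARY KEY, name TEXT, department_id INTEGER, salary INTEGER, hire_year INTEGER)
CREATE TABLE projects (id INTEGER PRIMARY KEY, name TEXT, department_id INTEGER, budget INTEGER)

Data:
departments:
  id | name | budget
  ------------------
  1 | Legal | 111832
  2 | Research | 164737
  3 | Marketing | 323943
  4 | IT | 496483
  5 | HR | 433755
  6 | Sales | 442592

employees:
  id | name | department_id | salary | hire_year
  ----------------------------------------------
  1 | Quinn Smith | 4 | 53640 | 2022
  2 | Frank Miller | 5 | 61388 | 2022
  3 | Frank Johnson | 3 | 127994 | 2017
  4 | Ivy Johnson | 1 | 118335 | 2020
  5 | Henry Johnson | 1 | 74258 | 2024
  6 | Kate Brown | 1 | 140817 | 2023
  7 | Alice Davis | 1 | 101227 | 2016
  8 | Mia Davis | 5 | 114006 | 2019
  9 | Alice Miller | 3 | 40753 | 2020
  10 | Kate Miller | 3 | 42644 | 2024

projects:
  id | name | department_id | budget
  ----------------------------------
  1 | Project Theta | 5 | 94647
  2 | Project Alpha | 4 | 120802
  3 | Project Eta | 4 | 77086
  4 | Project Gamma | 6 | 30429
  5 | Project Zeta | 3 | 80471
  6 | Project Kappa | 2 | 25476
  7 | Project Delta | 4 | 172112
SELECT p.name FROM departments p LEFT JOIN employees c ON c.department_id = p.id WHERE c.id IS NULL

Execution result:
name
Research
Sales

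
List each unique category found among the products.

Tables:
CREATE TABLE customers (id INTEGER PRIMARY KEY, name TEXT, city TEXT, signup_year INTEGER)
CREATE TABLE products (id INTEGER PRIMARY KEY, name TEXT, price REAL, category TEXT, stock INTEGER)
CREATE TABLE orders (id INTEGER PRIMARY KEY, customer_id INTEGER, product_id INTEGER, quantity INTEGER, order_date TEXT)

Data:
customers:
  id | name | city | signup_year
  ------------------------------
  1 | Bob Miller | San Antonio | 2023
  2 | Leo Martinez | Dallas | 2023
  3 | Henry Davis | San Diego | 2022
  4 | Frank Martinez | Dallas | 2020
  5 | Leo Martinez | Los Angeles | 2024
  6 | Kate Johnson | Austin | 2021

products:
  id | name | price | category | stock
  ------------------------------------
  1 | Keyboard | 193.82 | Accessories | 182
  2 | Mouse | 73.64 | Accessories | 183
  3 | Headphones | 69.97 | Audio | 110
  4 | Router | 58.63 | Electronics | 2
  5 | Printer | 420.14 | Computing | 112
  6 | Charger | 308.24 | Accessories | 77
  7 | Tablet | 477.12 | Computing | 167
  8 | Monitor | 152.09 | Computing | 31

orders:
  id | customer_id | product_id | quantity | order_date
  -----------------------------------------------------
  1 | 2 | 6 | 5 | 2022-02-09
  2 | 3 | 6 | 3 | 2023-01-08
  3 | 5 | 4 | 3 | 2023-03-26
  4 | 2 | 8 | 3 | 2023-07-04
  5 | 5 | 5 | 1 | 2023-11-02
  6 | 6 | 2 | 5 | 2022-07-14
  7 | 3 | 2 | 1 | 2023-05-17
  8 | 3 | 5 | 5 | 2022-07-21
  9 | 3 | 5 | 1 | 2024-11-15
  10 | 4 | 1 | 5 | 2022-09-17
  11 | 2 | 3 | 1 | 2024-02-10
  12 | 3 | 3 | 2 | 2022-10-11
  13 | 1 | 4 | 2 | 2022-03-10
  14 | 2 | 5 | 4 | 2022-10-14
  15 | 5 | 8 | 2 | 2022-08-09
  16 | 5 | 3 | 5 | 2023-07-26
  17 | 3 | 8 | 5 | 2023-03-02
SELECT DISTINCT category FROM products

Execution result:
category
Accessories
Audio
Electronics
Computing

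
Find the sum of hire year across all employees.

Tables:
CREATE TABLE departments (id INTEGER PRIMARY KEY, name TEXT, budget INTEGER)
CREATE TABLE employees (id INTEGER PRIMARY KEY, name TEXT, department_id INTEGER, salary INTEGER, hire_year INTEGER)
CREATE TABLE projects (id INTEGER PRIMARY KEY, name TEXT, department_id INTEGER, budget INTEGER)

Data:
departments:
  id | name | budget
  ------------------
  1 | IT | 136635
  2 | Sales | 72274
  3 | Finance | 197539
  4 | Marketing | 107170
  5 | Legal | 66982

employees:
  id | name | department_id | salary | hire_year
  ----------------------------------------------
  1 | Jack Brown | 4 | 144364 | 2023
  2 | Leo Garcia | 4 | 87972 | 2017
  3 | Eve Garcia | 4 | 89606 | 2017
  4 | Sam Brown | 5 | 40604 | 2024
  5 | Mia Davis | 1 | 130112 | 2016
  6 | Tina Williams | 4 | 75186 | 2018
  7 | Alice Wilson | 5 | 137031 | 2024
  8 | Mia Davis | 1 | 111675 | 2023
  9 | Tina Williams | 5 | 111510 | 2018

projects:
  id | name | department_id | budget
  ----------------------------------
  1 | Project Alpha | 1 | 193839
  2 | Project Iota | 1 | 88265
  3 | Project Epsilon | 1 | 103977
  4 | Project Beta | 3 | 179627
SELECT SUM(hire_year) FROM employees

Execution result:
18180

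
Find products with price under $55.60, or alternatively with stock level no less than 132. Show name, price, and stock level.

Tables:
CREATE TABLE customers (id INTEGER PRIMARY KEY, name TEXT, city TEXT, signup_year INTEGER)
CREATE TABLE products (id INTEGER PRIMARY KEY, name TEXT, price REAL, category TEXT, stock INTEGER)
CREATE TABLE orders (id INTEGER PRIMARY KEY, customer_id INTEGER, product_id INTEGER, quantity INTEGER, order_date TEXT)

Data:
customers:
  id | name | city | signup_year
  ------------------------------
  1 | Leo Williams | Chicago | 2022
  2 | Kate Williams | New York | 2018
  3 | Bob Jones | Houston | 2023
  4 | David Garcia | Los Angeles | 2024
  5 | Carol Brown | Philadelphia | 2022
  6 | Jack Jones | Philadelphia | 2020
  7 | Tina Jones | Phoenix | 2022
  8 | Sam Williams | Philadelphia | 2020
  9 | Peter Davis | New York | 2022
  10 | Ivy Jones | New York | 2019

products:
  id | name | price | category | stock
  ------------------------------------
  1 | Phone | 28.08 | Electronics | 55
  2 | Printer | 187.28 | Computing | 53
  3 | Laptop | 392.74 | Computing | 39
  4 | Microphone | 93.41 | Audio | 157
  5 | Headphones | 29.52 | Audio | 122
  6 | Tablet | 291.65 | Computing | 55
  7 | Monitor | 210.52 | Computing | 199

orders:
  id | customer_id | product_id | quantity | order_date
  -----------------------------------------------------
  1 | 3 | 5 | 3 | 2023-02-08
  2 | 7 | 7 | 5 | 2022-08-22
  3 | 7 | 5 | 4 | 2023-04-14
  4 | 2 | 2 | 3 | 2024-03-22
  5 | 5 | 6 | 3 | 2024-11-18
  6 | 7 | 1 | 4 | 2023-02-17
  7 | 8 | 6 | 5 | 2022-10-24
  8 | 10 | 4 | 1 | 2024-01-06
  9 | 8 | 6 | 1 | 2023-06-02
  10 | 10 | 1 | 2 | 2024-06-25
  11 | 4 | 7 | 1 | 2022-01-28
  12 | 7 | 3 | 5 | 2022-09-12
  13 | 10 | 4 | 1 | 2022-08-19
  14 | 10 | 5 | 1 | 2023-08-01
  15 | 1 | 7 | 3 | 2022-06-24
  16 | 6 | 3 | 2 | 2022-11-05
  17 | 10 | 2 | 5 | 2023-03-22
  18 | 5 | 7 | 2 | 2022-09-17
SELECT name, price, stock FROM products WHERE price < 55.6 OR stock >= 132

Execution result:
name | price | stock
Phone | 28.08 | 55
Microphone | 93.41 | 157
Headphones | 29.52 | 122
Monitor | 210.52 | 199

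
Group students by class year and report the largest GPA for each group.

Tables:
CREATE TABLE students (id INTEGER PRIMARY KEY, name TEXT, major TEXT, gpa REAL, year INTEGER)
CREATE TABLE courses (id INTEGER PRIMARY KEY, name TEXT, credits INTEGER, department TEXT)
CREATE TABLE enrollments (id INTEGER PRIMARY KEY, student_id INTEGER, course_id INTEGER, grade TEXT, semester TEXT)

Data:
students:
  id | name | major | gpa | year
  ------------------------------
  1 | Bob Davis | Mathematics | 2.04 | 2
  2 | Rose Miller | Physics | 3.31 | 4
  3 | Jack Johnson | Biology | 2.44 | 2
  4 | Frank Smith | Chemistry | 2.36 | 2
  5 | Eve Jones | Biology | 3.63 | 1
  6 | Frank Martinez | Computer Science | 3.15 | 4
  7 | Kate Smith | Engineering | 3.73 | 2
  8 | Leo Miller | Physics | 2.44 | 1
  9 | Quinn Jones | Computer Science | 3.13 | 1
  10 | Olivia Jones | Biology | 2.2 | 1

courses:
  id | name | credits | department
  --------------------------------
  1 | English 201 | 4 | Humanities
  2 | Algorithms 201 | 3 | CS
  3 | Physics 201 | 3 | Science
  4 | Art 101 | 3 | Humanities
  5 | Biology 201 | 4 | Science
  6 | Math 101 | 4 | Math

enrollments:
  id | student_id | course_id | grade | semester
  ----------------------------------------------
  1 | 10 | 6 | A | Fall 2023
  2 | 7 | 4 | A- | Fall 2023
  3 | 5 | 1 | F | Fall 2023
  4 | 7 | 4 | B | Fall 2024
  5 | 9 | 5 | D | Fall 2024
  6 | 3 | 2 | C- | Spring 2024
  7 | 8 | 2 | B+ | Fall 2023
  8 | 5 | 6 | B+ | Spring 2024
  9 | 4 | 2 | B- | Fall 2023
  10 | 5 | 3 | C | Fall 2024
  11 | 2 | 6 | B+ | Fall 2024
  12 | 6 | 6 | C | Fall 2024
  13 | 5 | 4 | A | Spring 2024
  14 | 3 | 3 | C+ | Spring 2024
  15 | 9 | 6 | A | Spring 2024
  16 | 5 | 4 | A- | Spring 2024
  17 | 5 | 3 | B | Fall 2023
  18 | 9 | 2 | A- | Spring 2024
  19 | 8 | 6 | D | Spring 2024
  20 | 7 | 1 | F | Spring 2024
SELECT year, MAX(gpa) AS max_gpa FROM students GROUP BY year

Execution result:
year | max_gpa
1 | 3.63
2 | 3.73
4 | 3.31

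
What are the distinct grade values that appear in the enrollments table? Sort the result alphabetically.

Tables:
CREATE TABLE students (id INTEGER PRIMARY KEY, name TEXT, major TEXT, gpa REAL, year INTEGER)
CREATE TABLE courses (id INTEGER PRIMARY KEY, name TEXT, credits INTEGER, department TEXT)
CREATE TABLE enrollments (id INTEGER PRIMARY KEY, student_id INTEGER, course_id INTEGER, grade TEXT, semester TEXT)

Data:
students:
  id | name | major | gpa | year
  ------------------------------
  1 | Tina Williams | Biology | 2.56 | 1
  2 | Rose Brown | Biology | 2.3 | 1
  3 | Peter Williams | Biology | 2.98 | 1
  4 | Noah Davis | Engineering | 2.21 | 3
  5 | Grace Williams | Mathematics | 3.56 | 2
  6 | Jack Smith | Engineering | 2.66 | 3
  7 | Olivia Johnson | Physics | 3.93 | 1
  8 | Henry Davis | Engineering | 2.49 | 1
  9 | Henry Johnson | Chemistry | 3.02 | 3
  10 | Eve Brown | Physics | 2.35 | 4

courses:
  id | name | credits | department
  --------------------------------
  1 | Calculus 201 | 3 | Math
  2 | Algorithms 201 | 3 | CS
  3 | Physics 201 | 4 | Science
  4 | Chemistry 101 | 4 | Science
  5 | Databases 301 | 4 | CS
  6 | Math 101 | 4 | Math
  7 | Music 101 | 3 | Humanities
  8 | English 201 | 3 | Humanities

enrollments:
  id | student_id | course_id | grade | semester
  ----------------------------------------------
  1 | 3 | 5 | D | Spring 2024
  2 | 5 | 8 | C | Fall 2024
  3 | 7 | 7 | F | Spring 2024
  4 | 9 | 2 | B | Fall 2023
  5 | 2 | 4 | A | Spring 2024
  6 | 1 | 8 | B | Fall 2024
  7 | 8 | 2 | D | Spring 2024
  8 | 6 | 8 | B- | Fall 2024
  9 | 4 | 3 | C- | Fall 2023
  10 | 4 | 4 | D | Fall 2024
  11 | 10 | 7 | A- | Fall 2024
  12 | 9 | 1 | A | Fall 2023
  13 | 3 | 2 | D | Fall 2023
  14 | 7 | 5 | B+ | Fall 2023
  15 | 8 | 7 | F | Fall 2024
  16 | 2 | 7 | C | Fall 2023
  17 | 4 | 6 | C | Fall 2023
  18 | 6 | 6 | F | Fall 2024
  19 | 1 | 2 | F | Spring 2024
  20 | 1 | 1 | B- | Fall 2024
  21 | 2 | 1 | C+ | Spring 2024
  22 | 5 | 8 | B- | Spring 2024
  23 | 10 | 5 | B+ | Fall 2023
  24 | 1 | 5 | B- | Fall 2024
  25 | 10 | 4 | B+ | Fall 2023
SELECT DISTINCT grade FROM enrollments ORDER BY grade

Execution result:
grade
A
A-
B
B+
B-
C
C+
C-
D
F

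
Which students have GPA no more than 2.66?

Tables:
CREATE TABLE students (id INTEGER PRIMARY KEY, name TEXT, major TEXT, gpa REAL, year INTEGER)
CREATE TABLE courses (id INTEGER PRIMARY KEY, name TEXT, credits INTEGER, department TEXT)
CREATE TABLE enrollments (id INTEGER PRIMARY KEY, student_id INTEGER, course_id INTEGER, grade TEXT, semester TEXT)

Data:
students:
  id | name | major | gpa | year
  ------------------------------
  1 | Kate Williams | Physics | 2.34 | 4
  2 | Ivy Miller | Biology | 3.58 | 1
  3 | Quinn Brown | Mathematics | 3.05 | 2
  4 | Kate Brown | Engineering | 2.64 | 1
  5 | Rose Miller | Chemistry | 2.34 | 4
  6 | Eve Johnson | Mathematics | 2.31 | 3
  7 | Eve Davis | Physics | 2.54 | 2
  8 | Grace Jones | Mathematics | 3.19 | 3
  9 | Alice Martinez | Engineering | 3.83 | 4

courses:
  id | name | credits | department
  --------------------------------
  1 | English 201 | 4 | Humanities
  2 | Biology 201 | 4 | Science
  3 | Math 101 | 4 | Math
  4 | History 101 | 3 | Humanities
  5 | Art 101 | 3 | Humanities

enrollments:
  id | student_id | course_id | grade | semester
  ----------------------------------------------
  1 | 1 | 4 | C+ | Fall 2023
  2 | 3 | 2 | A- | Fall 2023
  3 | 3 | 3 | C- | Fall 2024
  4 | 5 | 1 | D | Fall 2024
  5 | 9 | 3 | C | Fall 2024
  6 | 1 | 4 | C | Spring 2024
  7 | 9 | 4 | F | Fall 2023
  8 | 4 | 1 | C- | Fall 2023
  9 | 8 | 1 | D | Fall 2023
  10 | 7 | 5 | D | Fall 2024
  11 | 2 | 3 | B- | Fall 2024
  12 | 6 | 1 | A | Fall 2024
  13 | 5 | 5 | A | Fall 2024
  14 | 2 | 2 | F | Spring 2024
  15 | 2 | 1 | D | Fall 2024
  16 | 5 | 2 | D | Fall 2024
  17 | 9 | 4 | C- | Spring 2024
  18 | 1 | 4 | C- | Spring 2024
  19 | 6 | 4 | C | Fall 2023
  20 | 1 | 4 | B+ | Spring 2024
SELECT name, gpa FROM students WHERE gpa <= 2.66

Execution result:
name | gpa
Kate Williams | 2.34
Kate Brown | 2.64
Rose Miller | 2.34
Eve Johnson | 2.31
Eve Davis | 2.54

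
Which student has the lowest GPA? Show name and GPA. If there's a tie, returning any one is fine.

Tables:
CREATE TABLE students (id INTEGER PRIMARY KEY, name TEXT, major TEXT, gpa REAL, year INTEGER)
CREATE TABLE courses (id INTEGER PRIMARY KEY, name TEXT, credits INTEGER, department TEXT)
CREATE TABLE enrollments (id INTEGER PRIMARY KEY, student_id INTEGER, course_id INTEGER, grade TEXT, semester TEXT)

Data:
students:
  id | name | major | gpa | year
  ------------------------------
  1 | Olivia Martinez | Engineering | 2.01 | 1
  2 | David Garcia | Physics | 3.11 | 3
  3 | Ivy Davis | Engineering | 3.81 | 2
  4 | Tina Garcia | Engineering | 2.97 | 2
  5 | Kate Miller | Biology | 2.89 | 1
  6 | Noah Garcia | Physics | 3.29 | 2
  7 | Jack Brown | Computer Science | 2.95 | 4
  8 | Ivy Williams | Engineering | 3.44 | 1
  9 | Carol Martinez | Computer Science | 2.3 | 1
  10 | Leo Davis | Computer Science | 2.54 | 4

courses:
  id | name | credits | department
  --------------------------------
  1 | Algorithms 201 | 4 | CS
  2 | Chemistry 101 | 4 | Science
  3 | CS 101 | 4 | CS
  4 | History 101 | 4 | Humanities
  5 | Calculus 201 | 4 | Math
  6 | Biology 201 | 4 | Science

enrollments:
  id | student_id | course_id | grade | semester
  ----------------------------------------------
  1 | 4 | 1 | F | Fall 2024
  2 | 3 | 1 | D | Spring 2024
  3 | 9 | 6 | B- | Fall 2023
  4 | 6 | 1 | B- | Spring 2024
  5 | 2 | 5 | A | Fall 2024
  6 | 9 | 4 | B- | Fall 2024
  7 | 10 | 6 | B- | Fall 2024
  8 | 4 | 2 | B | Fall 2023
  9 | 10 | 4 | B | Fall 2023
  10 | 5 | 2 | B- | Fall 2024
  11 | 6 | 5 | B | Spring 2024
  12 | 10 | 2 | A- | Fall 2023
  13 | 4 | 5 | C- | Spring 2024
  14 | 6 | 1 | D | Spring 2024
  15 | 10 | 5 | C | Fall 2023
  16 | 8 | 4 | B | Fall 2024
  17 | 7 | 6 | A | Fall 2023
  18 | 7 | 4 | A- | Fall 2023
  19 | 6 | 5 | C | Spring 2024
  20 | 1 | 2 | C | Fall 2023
SELECT name, gpa FROM students ORDER BY gpa ASC LIMIT 1

Execution result:
name | gpa
Olivia Martinez | 2.01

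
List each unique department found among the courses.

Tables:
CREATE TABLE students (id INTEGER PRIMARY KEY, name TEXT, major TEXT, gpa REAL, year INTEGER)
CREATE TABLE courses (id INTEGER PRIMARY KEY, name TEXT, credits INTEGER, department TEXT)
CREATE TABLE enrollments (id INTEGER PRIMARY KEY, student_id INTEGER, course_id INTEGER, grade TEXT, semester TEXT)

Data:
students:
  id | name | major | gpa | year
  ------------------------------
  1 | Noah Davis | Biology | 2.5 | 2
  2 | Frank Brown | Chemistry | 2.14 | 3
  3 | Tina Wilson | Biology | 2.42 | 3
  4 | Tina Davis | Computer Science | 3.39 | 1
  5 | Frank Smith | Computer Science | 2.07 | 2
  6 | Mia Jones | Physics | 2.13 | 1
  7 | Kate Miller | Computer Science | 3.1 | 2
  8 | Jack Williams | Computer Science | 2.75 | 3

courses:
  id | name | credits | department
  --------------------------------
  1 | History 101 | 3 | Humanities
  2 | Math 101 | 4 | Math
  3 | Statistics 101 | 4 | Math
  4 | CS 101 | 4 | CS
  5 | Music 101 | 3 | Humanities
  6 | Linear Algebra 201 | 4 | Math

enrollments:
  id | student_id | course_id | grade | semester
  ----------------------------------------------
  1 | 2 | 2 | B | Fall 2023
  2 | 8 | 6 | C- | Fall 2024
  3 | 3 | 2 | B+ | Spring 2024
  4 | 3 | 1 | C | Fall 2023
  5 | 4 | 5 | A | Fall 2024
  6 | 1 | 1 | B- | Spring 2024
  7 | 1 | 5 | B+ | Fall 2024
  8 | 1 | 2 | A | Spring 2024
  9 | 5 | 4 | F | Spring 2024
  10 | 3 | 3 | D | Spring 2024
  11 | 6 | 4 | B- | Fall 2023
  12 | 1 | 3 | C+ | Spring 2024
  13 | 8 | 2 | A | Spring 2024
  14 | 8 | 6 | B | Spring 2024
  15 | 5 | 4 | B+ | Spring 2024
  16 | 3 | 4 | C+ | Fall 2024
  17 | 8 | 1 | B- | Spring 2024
SELECT DISTINCT department FROM courses

Execution result:
department
Humanities
Math
CS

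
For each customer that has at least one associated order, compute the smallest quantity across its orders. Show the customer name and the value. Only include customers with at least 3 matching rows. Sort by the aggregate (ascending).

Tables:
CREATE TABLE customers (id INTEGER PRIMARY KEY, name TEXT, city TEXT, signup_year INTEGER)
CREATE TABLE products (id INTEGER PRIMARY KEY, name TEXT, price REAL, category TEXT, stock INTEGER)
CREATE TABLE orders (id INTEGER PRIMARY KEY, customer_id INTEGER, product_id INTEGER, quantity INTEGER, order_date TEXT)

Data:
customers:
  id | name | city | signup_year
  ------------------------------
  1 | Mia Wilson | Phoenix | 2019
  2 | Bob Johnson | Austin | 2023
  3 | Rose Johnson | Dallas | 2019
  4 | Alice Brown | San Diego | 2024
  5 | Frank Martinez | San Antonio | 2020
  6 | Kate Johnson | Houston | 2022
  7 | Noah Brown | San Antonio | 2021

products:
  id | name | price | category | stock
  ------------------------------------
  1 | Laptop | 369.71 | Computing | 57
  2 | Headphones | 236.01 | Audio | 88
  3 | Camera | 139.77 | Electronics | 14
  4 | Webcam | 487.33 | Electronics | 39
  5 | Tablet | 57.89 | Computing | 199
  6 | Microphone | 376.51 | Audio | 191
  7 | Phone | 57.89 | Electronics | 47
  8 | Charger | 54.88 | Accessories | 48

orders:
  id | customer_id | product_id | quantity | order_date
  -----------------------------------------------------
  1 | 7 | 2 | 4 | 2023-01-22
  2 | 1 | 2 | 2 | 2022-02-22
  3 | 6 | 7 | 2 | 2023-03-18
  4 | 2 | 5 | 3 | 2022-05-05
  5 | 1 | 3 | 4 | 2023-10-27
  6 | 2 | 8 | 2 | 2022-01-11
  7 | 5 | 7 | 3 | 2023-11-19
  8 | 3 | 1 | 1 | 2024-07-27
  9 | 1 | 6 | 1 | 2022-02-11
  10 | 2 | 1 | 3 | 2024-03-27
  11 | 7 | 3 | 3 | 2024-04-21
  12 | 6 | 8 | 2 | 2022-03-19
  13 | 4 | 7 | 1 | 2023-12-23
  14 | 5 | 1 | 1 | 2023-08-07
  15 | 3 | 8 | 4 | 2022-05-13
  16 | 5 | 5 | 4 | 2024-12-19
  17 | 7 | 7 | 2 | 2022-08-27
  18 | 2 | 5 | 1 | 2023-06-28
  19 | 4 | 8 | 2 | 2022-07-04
SELECT p.name, MIN(c.quantity) AS min_quantity FROM orders c JOIN customers p ON c.customer_id = p.id GROUP BY p.id, p.name HAVING COUNT(*) >= 3 ORDER BY min_quantity ASC

Execution result:
name | min_quantity
Mia Wilson | 1
Bob Johnson | 1
Frank Martinez | 1
Noah Brown | 2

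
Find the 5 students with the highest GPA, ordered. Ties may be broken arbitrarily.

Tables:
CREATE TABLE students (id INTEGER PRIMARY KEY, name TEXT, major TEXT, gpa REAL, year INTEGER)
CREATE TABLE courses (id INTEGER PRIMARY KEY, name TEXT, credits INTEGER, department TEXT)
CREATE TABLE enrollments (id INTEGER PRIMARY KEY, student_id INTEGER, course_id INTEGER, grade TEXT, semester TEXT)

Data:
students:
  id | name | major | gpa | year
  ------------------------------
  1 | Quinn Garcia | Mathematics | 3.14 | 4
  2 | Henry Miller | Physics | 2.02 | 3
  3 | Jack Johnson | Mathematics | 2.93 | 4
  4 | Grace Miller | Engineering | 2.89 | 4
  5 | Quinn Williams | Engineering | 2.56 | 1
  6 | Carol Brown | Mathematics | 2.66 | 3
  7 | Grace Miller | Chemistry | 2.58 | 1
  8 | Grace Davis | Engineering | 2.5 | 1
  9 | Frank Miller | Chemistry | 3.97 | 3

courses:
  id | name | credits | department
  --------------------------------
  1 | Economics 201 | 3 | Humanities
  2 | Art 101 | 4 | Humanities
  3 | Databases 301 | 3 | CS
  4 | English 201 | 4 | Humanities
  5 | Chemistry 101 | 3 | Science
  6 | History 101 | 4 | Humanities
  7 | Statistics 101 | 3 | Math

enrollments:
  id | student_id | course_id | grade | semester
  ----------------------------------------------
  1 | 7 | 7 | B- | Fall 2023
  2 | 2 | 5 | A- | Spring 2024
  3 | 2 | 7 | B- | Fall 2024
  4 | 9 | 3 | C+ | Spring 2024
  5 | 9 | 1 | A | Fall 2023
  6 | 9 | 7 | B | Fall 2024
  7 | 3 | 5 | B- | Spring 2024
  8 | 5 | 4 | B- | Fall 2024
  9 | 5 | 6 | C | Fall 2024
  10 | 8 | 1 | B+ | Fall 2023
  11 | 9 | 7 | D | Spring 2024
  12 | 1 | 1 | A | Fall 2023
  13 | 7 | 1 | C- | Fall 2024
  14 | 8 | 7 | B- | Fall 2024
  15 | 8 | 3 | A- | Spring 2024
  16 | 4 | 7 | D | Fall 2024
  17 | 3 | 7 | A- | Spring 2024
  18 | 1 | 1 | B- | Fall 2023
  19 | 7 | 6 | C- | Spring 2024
SELECT name, gpa FROM students ORDER BY gpa DESC LIMIT 5

Execution result:
name | gpa
Frank Miller | 3.97
Quinn Garcia | 3.14
Jack Johnson | 2.93
Grace Miller | 2.89
Carol Brown | 2.66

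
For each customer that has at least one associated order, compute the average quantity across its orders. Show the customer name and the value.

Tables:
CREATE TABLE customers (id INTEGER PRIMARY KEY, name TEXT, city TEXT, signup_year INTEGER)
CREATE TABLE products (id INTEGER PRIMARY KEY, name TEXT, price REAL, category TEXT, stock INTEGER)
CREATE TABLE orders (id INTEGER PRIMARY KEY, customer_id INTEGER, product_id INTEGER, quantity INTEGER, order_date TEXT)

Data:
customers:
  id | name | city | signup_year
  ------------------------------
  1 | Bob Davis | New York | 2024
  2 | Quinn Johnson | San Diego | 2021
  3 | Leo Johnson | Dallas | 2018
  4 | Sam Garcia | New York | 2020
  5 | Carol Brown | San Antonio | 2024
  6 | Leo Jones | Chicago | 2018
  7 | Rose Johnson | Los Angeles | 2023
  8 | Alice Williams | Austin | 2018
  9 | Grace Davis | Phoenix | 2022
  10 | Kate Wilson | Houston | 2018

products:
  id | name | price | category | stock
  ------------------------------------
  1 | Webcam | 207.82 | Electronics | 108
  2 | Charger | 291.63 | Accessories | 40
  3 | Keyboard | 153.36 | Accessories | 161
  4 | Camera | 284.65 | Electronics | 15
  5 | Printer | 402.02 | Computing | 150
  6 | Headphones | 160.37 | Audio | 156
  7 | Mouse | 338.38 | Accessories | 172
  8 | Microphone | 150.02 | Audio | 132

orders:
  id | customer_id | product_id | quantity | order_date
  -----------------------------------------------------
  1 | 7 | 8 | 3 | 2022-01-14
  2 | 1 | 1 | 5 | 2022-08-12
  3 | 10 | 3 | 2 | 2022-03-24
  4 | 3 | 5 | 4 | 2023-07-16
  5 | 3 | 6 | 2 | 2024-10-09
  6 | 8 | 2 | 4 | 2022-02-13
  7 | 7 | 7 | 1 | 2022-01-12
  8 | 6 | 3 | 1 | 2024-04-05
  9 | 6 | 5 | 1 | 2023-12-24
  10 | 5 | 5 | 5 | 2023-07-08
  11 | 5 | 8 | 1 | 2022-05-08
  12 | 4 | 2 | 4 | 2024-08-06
SELECT p.name, AVG(c.quantity) AS avg_quantity FROM orders c JOIN customers p ON c.customer_id = p.id GROUP BY p.id, p.name

Execution result:
name | avg_quantity
Bob Davis | 5.00
Leo Johnson | 3.00
Sam Garcia | 4.00
Carol Brown | 3.00
Leo Jones | 1.00
Rose Johnson | 2.00
Alice Williams | 4.00
Kate Wilson | 2.00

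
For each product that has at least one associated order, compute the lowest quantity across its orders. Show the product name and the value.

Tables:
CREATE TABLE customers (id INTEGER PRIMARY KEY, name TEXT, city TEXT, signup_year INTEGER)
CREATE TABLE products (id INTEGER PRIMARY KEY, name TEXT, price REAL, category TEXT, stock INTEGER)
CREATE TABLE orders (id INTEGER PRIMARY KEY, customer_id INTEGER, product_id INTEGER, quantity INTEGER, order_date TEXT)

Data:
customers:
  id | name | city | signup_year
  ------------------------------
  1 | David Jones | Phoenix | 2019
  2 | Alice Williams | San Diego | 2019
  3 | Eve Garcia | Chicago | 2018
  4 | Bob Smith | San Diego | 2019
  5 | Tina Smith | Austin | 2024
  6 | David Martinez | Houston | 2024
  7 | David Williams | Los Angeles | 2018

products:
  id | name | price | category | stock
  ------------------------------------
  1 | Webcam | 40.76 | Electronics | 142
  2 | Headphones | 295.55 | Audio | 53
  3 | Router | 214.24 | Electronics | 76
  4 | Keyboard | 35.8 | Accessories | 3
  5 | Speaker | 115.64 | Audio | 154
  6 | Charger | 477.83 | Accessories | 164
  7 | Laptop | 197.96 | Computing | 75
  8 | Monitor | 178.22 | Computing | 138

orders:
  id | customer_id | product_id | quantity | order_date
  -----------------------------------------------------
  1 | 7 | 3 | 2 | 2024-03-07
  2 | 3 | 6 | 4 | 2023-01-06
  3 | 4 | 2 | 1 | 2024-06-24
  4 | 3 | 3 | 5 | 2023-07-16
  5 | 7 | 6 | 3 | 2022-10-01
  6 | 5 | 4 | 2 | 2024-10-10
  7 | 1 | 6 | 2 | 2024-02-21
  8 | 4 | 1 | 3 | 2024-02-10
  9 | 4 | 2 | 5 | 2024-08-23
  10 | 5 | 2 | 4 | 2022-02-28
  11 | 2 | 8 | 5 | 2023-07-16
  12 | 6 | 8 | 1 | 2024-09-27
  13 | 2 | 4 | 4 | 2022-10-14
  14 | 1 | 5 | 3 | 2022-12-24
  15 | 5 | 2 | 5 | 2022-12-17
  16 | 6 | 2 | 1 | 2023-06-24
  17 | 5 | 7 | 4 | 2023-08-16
SELECT p.name, MIN(c.quantity) AS min_quantity FROM orders c JOIN products p ON c.product_id = p.id GROUP BY p.id, p.name

Execution result:
name | min_quantity
Webcam | 3
Headphones | 1
Router | 2
Keyboard | 2
Speaker | 3
Charger | 2
Laptop | 4
Monitor | 1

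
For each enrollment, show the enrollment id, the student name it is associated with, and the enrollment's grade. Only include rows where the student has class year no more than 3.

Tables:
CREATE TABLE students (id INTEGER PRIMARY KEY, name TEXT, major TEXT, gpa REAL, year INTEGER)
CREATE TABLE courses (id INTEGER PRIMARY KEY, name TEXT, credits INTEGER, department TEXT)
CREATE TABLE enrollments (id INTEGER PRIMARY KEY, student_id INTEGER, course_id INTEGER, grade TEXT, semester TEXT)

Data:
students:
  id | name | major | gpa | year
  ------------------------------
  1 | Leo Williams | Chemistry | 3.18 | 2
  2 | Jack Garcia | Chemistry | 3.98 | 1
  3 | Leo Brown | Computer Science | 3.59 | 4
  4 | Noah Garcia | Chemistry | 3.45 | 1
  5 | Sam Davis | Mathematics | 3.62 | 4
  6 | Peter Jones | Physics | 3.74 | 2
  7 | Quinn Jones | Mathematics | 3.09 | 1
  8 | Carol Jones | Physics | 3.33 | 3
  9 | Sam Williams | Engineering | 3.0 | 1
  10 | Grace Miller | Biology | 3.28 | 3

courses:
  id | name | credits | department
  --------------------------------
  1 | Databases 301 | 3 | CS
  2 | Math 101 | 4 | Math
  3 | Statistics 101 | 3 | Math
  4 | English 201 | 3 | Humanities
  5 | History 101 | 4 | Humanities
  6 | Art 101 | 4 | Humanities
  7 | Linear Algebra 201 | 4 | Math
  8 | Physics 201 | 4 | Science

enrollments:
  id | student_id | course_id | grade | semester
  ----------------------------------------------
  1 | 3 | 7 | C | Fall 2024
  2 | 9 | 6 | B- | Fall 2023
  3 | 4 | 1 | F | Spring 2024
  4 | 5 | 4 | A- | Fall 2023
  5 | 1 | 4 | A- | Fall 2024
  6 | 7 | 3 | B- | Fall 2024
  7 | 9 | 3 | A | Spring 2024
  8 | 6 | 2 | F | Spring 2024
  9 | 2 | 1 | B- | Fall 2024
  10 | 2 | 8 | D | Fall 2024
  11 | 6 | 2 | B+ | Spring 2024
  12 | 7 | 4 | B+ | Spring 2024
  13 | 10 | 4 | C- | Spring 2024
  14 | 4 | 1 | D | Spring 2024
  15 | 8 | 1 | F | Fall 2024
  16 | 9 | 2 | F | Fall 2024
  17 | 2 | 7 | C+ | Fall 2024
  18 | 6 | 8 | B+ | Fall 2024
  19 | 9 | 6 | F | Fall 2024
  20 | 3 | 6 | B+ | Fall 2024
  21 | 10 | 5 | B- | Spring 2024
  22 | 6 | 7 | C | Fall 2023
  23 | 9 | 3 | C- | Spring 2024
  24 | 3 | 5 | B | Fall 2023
SELECT c.id, p.name AS student, c.grade FROM enrollments c JOIN students p ON c.student_id = p.id WHERE p.year <= 3

Execution result:
id | student | grade
2 | Sam Williams | B-
3 | Noah Garcia | F
5 | Leo Williams | A-
6 | Quinn Jones | B-
7 | Sam Williams | A
8 | Peter Jones | F
9 | Jack Garcia | B-
10 | Jack Garcia | D
11 | Peter Jones | B+
12 | Quinn Jones | B+
13 | Grace Miller | C-
14 | Noah Garcia | D
15 | Carol Jones | F
16 | Sam Williams | F
17 | Jack Garcia | C+
18 | Peter Jones | B+
19 | Sam Williams | F
21 | Grace Miller | B-
22 | Peter Jones | C
23 | Sam Williams | C-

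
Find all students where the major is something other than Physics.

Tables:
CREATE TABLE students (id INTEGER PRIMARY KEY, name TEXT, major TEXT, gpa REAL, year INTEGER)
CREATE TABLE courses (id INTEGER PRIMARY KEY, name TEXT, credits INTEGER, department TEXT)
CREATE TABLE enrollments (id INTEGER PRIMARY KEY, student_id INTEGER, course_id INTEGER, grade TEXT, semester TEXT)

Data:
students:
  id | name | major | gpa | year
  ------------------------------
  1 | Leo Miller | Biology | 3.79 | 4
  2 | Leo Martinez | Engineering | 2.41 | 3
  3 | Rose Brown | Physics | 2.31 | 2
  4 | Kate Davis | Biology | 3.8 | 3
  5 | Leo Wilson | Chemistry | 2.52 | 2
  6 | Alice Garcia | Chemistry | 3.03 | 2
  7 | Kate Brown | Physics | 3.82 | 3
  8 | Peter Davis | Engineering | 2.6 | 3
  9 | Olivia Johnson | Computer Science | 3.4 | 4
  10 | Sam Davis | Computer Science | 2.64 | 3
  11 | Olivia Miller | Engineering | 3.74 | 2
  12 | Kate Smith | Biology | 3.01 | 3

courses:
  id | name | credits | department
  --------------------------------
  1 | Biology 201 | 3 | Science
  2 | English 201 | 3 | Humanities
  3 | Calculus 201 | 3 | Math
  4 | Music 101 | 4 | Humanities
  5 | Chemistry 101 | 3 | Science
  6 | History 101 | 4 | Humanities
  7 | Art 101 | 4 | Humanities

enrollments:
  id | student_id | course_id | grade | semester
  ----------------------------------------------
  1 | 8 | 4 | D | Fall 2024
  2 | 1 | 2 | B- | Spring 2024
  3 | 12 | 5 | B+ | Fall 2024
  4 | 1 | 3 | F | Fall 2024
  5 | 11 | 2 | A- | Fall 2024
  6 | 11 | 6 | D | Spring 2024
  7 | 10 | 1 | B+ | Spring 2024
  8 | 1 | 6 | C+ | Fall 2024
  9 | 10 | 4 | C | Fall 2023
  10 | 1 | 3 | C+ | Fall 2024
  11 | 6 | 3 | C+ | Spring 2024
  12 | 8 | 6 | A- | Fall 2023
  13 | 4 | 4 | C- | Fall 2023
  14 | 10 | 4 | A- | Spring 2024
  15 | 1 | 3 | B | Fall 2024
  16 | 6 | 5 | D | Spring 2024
SELECT name, major FROM students WHERE major <> 'Physics'

Execution result:
name | major
Leo Miller | Biology
Leo Martinez | Engineering
Kate Davis | Biology
Leo Wilson | Chemistry
Alice Garcia | Chemistry
Peter Davis | Engineering
Olivia Johnson | Computer Science
Sam Davis | Computer Science
Olivia Miller | Engineering
Kate Smith | Biology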